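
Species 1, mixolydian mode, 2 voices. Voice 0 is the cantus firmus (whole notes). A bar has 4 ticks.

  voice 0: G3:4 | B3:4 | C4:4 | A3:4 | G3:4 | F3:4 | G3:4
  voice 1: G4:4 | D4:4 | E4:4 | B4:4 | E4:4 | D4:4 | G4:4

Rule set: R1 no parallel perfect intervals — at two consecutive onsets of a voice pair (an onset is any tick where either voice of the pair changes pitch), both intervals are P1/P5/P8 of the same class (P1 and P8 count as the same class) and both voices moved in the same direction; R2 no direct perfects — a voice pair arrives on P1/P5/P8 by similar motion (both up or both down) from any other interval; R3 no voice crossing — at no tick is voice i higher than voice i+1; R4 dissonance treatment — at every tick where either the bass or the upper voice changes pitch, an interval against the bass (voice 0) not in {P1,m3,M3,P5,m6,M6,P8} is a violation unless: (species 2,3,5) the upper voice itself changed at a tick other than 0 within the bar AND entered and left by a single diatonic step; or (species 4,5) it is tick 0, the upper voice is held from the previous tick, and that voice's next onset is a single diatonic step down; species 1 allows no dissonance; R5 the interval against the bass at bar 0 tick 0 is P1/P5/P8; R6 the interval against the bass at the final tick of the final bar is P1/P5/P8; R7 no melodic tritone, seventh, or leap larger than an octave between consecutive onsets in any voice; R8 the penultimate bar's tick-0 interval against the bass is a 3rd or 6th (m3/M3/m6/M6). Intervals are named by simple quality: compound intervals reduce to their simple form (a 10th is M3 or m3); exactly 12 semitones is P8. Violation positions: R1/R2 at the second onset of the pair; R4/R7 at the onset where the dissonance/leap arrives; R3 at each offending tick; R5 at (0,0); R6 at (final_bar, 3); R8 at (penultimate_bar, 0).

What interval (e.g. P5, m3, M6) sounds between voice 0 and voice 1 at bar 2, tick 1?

voice 0=C4 voice 1=E4 -> M3

M3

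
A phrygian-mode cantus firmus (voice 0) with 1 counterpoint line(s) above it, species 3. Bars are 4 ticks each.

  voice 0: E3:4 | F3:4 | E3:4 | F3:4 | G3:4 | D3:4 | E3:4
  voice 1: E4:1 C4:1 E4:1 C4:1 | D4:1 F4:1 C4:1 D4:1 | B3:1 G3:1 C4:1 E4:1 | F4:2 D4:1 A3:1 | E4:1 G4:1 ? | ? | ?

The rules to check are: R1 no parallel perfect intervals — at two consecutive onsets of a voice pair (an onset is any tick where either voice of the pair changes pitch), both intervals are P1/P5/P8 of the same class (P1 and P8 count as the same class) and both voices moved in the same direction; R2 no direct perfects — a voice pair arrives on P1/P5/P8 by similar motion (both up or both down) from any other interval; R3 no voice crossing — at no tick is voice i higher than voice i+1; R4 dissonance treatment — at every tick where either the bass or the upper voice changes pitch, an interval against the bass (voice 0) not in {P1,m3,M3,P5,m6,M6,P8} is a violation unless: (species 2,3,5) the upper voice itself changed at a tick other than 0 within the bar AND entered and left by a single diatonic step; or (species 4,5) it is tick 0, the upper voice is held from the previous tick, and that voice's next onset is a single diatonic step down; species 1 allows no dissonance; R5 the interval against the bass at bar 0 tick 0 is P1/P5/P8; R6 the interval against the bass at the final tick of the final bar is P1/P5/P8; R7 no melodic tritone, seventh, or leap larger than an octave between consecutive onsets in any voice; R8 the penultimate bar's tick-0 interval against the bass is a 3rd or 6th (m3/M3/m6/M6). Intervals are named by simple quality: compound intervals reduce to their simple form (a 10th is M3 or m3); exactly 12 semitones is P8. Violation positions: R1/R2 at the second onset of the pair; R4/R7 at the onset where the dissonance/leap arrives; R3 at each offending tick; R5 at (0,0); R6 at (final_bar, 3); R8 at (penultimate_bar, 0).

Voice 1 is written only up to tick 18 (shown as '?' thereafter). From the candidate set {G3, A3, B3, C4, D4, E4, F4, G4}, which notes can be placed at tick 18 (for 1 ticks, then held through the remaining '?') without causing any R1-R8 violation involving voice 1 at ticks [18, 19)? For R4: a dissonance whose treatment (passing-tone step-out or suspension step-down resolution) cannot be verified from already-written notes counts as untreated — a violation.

{B3, D4, E4, G3, G4}

G3: legal
A3: violates R4,R7
B3: legal
C4: violates R4
D4: legal
E4: legal
F4: violates R4
G4: legal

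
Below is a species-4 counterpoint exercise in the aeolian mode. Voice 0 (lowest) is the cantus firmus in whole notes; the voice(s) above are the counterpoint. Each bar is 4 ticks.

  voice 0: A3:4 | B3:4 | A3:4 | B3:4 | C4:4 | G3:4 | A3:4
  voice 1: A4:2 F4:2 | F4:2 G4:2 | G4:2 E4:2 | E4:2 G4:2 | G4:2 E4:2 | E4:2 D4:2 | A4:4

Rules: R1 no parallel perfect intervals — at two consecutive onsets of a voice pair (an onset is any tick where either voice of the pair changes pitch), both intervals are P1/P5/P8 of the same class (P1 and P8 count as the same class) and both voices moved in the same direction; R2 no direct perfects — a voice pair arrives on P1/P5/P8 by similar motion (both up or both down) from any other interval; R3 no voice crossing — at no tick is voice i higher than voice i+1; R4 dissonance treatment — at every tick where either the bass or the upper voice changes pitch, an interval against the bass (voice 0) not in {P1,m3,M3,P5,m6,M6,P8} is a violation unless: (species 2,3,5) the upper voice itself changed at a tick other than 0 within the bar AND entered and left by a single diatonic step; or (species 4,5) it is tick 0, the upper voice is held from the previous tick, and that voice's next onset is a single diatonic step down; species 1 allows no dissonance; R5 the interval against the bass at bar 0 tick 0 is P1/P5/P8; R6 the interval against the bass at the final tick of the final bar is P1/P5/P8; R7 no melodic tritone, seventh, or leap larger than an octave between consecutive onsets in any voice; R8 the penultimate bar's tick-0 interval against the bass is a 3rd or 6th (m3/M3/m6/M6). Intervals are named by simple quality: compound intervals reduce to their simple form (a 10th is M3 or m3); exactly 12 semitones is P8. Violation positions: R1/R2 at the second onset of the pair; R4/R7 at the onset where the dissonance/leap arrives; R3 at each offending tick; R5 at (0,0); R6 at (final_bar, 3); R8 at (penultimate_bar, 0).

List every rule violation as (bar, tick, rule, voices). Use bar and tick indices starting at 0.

bar 0: v0=A3 v1=A4 downbeat P8
bar 1: v0=B3 v1=F4 downbeat TT
bar 2: v0=A3 v1=G4 downbeat m7
bar 3: v0=B3 v1=E4 downbeat P4
bar 4: v0=C4 v1=G4 downbeat P5
bar 5: v0=G3 v1=E4 downbeat M6
bar 6: v0=A3 v1=A4 downbeat P8
  -> R4 @ bar 1 tick 0 v(0, 1): B3/F4 TT untreated
  -> R4 @ bar 2 tick 0 v(0, 1): A3/G4 m7 untreated
  -> R4 @ bar 3 tick 0 v(0, 1): B3/E4 P4 untreated
  -> R2 @ bar 6 tick 0 v(0, 1): G3/D4 P5 -> A3/A4 P8 similar

(1, 0, R4, (0, 1))
(2, 0, R4, (0, 1))
(3, 0, R4, (0, 1))
(6, 0, R2, (0, 1))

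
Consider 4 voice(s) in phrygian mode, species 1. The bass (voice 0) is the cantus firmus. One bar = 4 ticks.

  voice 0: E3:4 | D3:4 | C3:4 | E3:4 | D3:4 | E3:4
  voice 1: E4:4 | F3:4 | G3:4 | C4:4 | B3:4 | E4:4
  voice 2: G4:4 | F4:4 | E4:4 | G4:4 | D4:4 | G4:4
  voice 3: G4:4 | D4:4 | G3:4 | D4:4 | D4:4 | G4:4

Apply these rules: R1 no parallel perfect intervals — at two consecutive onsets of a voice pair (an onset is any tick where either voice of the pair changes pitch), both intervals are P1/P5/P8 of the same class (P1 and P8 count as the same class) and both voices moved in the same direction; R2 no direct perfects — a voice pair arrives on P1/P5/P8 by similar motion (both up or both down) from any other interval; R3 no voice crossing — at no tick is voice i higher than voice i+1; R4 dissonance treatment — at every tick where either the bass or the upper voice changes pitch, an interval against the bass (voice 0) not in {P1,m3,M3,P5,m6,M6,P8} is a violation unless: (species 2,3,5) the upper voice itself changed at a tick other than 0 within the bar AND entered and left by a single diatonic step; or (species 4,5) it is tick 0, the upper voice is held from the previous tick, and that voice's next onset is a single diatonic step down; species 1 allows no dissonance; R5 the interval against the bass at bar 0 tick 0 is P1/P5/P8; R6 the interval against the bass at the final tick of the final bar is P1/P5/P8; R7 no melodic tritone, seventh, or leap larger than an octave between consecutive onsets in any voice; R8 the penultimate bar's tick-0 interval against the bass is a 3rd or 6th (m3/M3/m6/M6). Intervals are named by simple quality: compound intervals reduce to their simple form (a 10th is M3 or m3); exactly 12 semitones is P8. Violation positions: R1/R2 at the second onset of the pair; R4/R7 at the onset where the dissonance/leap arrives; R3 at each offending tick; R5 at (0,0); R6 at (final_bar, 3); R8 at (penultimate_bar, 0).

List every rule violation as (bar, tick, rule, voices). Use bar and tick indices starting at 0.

(0, 0, R5, (0, 2))
(0, 0, R5, (0, 3))
(1, 0, R2, (0, 3))
(1, 0, R2, (1, 2))
(1, 0, R3, (2, 3))
(1, 0, R7, (1,))
(1, 1, R3, (2, 3))
(1, 2, R3, (2, 3))
(1, 3, R3, (2, 3))
(2, 0, R2, (0, 3))
(2, 0, R3, (2, 3))
(2, 1, R3, (2, 3))
(2, 2, R3, (2, 3))
(2, 3, R3, (2, 3))
(3, 0, R2, (1, 2))
(3, 0, R3, (2, 3))
(3, 0, R4, (0, 3))
(3, 1, R3, (2, 3))
(3, 2, R3, (2, 3))
(3, 3, R3, (2, 3))
(4, 0, R2, (0, 2))
(4, 0, R8, (0, 2))
(4, 0, R8, (0, 3))
(5, 0, R1, (2, 3))
(5, 0, R2, (0, 1))
(5, 3, R6, (0, 2))
(5, 3, R6, (0, 3))

bar 0: v0=E3 v1=E4 v2=G4 v3=G4 downbeat m3
bar 1: v0=D3 v1=F3 v2=F4 v3=D4 downbeat P8
bar 2: v0=C3 v1=G3 v2=E4 v3=G3 downbeat P5
bar 3: v0=E3 v1=C4 v2=G4 v3=D4 downbeat m7
bar 4: v0=D3 v1=B3 v2=D4 v3=D4 downbeat P8
bar 5: v0=E3 v1=E4 v2=G4 v3=G4 downbeat m3
  -> R5 @ bar 0 tick 0 v(0, 2): opens on m3
  -> R5 @ bar 0 tick 0 v(0, 3): opens on m3
  -> R2 @ bar 1 tick 0 v(0, 3): E3/G4 m3 -> D3/D4 P8 similar
  -> R2 @ bar 1 tick 0 v(1, 2): E4/G4 m3 -> F3/F4 P8 similar
  -> R3 @ bar 1 tick 0 v(2, 3): F4 above D4
  -> R7 @ bar 1 tick 0 v(1,): E4->F3 leap 11st
  -> R3 @ bar 1 tick 1 v(2, 3): F4 above D4
  -> R3 @ bar 1 tick 2 v(2, 3): F4 above D4
  -> R3 @ bar 1 tick 3 v(2, 3): F4 above D4
  -> R2 @ bar 2 tick 0 v(0, 3): D3/D4 P8 -> C3/G3 P5 similar
  -> R3 @ bar 2 tick 0 v(2, 3): E4 above G3
  -> R3 @ bar 2 tick 1 v(2, 3): E4 above G3
  -> R3 @ bar 2 tick 2 v(2, 3): E4 above G3
  -> R3 @ bar 2 tick 3 v(2, 3): E4 above G3
  -> R2 @ bar 3 tick 0 v(1, 2): G3/E4 M6 -> C4/G4 P5 similar
  -> R3 @ bar 3 tick 0 v(2, 3): G4 above D4
  -> R4 @ bar 3 tick 0 v(0, 3): E3/D4 m7 untreated
  -> R3 @ bar 3 tick 1 v(2, 3): G4 above D4
  -> R3 @ bar 3 tick 2 v(2, 3): G4 above D4
  -> R3 @ bar 3 tick 3 v(2, 3): G4 above D4
  -> R2 @ bar 4 tick 0 v(0, 2): E3/G4 m3 -> D3/D4 P8 similar
  -> R8 @ bar 4 tick 0 v(0, 2): penult P8 not 3rd/6th
  -> R8 @ bar 4 tick 0 v(0, 3): penult P8 not 3rd/6th
  -> R1 @ bar 5 tick 0 v(2, 3): D4/D4 P1 -> G4/G4 P1 similar
  -> R2 @ bar 5 tick 0 v(0, 1): D3/B3 M6 -> E3/E4 P8 similar
  -> R6 @ bar 5 tick 3 v(0, 2): closes on m3
  -> R6 @ bar 5 tick 3 v(0, 3): closes on m3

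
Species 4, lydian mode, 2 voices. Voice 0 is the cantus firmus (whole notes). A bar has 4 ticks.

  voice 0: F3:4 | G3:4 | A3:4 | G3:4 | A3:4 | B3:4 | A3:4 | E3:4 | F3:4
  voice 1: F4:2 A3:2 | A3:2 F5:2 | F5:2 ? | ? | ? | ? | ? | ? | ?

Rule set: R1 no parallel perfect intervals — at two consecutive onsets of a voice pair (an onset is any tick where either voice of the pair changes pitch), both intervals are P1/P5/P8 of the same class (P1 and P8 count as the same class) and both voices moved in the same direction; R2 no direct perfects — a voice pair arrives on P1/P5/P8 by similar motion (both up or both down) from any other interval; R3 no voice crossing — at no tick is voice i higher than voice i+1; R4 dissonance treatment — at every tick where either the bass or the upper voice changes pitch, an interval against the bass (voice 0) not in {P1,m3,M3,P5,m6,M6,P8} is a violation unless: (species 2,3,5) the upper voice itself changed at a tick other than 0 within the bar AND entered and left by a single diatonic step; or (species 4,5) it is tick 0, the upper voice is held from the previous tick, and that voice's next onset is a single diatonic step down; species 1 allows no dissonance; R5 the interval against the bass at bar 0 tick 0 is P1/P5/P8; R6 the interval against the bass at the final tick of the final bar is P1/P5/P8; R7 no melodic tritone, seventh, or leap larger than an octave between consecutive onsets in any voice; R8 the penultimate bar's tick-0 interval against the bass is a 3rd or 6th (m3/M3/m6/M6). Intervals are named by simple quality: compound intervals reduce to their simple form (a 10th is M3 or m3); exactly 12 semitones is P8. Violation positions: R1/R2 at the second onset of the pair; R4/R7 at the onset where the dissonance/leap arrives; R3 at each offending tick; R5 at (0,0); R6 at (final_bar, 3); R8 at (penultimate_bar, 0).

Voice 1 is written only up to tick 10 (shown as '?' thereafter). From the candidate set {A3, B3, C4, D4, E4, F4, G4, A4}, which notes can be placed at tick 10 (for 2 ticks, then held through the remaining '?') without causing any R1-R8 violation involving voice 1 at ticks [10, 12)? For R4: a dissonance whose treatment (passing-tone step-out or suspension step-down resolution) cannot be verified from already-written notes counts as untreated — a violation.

A3: violates R7
B3: violates R4,R7
C4: violates R7
D4: violates R4,R7
E4: violates R7
F4: legal
G4: violates R4,R7
A4: legal

{A4, F4}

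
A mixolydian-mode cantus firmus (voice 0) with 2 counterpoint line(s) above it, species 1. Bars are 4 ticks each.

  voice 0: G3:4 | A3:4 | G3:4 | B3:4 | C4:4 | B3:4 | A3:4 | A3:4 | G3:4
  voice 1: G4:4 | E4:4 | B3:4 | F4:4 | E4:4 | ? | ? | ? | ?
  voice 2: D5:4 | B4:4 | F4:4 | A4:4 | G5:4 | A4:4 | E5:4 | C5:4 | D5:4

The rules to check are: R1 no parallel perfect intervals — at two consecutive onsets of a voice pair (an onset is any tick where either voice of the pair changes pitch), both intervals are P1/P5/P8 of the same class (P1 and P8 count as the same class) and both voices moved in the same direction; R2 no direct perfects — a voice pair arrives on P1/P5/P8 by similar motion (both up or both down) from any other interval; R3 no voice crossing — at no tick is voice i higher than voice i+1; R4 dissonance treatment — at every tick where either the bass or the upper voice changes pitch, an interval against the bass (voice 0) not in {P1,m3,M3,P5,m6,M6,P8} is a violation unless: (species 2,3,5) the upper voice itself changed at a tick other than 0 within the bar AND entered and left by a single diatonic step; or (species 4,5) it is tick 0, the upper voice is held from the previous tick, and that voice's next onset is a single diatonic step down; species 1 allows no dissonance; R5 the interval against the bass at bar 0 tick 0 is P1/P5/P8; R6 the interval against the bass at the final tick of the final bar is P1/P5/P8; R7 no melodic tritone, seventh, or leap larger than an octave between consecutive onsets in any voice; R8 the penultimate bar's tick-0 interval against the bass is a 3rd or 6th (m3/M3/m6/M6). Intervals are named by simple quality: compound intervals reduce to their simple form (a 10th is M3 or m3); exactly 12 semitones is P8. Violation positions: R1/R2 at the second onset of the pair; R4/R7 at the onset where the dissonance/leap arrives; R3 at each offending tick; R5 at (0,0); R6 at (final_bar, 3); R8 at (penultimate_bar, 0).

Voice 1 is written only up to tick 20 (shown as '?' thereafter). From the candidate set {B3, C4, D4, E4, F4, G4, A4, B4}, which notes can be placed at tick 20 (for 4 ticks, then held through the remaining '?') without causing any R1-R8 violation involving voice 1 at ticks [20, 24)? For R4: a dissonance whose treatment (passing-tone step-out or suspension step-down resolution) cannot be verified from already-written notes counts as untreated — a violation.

{G4}

B3: violates R2
C4: violates R4
D4: violates R2
E4: violates R4
F4: violates R4
G4: legal
A4: violates R4
B4: violates R3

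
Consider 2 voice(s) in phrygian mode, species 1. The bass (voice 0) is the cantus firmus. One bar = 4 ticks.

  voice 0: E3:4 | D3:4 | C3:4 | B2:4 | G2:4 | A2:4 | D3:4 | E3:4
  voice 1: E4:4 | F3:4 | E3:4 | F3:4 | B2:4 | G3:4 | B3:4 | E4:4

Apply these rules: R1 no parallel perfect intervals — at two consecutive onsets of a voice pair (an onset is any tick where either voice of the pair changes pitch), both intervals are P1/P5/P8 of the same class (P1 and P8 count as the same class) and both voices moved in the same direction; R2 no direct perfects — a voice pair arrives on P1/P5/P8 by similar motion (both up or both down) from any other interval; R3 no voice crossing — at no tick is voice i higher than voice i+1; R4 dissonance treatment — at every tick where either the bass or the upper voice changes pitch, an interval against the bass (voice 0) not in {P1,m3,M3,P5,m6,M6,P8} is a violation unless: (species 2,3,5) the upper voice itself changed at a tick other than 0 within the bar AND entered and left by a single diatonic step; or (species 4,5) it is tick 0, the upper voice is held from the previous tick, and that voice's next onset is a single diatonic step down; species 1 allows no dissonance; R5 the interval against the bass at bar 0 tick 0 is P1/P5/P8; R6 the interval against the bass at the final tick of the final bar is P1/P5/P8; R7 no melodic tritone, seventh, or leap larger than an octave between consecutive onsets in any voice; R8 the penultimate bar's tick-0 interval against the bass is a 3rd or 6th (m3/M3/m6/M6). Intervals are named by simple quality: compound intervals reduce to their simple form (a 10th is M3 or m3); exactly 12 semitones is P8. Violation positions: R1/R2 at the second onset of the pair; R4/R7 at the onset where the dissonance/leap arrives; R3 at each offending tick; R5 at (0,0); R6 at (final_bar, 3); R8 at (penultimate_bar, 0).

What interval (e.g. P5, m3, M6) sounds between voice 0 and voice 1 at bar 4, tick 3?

voice 0=G2 voice 1=B2 -> M3

M3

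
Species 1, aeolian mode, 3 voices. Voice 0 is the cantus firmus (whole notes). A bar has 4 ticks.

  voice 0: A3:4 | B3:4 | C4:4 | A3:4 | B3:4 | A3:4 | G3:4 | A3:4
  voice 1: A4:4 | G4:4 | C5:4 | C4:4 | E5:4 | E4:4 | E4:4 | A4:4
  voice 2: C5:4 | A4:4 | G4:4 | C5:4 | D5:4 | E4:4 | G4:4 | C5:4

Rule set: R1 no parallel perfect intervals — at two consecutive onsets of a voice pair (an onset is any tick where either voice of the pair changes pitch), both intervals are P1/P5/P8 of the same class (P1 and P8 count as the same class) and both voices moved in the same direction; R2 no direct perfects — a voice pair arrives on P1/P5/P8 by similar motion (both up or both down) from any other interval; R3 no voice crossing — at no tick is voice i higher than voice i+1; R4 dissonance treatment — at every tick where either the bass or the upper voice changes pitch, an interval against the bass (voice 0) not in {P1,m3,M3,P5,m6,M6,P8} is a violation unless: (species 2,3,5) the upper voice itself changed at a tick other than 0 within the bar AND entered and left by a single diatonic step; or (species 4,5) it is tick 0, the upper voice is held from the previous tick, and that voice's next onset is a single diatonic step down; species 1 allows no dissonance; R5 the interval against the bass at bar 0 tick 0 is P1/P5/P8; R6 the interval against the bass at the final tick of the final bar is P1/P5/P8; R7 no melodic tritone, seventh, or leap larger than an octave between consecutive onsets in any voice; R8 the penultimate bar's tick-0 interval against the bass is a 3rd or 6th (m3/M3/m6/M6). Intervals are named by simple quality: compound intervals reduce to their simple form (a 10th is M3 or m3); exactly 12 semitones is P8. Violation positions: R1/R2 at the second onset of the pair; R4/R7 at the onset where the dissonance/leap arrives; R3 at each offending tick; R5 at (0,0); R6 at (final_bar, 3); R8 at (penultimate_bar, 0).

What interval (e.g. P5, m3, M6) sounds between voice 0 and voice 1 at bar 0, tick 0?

voice 0=A3 voice 1=A4 -> P8

P8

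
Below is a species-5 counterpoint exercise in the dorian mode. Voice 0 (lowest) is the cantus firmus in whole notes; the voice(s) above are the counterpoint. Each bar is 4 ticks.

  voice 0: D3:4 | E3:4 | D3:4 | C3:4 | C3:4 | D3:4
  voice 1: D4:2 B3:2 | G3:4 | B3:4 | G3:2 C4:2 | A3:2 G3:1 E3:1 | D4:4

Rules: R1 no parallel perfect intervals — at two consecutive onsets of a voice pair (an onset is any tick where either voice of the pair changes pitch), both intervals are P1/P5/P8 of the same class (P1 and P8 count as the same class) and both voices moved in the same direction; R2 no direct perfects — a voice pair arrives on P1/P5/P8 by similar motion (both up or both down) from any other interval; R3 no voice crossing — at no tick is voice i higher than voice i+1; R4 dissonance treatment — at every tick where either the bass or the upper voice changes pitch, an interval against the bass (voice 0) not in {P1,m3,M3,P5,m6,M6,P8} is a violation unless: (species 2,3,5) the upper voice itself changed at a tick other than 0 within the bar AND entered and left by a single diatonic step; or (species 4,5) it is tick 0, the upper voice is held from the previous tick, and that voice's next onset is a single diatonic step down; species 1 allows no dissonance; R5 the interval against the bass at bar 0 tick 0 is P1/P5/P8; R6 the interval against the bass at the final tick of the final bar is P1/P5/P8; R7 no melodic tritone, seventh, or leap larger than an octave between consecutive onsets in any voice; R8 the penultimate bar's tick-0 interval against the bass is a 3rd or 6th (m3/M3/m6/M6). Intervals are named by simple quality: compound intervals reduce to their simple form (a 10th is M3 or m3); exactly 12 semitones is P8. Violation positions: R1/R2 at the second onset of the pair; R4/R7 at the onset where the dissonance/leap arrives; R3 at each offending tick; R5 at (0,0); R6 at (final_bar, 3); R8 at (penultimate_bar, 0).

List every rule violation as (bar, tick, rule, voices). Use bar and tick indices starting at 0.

(3, 0, R2, (0, 1))
(5, 0, R2, (0, 1))
(5, 0, R7, (1,))

bar 0: v0=D3 v1=D4 downbeat P8
bar 1: v0=E3 v1=G3 downbeat m3
bar 2: v0=D3 v1=B3 downbeat M6
bar 3: v0=C3 v1=G3 downbeat P5
bar 4: v0=C3 v1=A3 downbeat M6
bar 5: v0=D3 v1=D4 downbeat P8
  -> R2 @ bar 3 tick 0 v(0, 1): D3/B3 M6 -> C3/G3 P5 similar
  -> R2 @ bar 5 tick 0 v(0, 1): C3/E3 M3 -> D3/D4 P8 similar
  -> R7 @ bar 5 tick 0 v(1,): E3->D4 leap 10st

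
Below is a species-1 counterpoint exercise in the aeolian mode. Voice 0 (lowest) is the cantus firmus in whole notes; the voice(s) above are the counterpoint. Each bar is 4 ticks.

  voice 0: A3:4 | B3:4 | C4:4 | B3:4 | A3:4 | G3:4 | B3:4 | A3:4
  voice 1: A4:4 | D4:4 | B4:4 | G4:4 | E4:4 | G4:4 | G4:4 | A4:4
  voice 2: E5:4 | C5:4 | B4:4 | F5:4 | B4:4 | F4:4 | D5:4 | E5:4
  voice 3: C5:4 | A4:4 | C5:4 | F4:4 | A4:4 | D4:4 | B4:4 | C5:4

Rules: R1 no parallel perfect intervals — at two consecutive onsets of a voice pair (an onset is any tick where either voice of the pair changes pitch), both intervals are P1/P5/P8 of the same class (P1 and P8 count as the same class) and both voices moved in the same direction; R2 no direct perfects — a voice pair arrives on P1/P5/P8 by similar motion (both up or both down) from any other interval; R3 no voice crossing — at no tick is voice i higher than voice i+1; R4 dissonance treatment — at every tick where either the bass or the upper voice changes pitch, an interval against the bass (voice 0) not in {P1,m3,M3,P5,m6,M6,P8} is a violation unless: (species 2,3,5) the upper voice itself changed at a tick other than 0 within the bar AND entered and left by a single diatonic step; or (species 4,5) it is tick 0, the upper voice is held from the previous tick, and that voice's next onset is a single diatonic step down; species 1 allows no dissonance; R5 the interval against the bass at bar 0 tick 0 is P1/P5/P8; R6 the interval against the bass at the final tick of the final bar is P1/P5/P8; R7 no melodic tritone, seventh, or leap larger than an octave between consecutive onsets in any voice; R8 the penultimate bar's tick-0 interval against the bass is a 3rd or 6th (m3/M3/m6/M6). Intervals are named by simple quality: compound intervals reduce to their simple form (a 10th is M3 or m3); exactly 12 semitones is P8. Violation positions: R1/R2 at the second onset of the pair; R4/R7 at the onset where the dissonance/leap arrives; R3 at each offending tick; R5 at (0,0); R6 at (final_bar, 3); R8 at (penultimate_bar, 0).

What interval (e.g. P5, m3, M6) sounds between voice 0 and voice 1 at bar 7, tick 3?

voice 0=A3 voice 1=A4 -> P8

P8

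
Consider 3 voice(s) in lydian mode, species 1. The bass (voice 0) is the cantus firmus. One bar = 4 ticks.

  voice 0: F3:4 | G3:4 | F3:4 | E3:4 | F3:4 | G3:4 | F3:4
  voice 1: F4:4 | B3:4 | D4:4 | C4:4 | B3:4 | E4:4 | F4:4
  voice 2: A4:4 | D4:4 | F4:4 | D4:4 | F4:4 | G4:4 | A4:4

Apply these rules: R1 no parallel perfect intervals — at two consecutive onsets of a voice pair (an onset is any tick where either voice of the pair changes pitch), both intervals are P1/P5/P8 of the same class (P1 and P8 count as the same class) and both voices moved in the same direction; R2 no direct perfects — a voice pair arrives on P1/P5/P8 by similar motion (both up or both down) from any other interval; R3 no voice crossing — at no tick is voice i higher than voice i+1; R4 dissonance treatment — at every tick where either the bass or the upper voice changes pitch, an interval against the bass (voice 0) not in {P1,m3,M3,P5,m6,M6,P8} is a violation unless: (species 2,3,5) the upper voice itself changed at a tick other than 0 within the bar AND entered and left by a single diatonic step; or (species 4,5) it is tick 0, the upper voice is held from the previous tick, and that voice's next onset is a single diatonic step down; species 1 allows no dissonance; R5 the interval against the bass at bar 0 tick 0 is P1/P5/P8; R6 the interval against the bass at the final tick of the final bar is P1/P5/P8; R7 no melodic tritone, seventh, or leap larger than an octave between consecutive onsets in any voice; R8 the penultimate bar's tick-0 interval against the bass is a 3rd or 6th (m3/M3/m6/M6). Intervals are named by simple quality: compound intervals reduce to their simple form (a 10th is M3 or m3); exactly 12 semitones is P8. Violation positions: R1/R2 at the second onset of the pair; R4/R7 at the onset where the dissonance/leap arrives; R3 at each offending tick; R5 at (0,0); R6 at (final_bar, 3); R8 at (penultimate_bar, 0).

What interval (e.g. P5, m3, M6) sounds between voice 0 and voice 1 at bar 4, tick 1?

TT

voice 0=F3 voice 1=B3 -> TT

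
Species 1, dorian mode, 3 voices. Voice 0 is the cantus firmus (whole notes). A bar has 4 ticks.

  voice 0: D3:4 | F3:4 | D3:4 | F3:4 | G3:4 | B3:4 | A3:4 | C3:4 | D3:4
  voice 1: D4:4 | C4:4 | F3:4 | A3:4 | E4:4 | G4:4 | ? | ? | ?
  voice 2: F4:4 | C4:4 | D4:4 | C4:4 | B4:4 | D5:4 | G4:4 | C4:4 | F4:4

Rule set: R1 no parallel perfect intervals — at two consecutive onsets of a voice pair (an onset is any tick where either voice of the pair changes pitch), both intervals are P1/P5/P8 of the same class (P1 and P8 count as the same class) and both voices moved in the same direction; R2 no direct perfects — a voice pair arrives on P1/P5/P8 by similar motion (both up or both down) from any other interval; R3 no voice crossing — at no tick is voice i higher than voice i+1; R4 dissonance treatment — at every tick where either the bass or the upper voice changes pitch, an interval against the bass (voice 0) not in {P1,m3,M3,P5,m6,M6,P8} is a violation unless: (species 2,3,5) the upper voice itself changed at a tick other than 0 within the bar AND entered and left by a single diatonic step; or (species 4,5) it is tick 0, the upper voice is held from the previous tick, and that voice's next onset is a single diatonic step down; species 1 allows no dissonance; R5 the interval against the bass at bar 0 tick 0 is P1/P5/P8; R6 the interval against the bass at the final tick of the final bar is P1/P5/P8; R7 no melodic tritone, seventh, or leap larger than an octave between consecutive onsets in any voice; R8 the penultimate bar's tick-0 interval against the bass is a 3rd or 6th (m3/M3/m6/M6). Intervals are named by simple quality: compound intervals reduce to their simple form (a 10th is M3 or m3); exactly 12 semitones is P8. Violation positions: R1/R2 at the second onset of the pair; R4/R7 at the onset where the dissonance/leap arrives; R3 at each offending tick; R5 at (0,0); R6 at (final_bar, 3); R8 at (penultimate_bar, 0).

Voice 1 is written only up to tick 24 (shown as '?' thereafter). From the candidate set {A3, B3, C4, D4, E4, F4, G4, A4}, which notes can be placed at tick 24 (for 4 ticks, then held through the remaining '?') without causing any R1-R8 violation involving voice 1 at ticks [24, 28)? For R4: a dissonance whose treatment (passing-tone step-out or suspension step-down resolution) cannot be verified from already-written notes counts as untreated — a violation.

{F4}

A3: violates R2,R7
B3: violates R4
C4: violates R1
D4: violates R4
E4: violates R2
F4: legal
G4: violates R4
A4: violates R3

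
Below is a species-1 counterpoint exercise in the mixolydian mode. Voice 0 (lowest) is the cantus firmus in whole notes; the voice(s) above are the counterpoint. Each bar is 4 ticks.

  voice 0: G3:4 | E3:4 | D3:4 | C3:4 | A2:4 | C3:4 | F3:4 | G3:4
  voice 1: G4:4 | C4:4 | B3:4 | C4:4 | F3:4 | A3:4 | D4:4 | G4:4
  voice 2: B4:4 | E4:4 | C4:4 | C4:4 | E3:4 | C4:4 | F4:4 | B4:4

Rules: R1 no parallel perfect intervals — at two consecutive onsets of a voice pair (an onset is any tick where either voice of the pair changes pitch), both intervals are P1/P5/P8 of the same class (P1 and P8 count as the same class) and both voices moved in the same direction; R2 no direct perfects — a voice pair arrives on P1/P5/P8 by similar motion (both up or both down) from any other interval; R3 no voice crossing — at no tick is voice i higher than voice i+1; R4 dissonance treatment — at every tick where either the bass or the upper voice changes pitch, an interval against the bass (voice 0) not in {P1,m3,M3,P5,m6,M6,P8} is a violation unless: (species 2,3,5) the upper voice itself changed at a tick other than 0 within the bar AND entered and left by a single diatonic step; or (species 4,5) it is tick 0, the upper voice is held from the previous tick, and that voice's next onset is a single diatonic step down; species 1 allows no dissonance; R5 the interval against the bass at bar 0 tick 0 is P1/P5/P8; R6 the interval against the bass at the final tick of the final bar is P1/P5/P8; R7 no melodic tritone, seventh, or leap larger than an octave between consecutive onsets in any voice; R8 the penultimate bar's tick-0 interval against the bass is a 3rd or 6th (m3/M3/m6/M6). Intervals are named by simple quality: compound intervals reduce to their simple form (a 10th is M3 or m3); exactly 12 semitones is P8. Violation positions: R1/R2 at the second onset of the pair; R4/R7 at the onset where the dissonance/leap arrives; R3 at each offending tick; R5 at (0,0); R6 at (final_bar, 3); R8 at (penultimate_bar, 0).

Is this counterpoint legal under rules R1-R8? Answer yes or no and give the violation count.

No (14 violations)

bar 0: v0=G3 v1=G4 v2=B4 (M3)
bar 1: v0=E3 v1=C4 v2=E4 (P8)
bar 2: v0=D3 v1=B3 v2=C4 (m7)
bar 3: v0=C3 v1=C4 v2=C4 (P8)
bar 4: v0=A2 v1=F3 v2=E3 (P5)
bar 5: v0=C3 v1=A3 v2=C4 (P8)
bar 6: v0=F3 v1=D4 v2=F4 (P8)
bar 7: v0=G3 v1=G4 v2=B4 (M3)
  R5 @ bar0.0: opens on M3
  R2 @ bar1.0: G3/B4 M3 -> E3/E4 P8 similar
  R4 @ bar2.0: D3/C4 m7 untreated
  R2 @ bar4.0: C3/C4 P8 -> A2/E3 P5 similar
  R3 @ bar4.0: F3 above E3
  R3 @ bar4.1: F3 above E3
  R3 @ bar4.2: F3 above E3
  R3 @ bar4.3: F3 above E3
  R2 @ bar5.0: A2/E3 P5 -> C3/C4 P8 similar
  R1 @ bar6.0: C3/C4 P8 -> F3/F4 P8 similar
  R8 @ bar6.0: penult P8 not 3rd/6th
  R2 @ bar7.0: F3/D4 M6 -> G3/G4 P8 similar
  R7 @ bar7.0: F4->B4 leap 6st
  R6 @ bar7.3: closes on M3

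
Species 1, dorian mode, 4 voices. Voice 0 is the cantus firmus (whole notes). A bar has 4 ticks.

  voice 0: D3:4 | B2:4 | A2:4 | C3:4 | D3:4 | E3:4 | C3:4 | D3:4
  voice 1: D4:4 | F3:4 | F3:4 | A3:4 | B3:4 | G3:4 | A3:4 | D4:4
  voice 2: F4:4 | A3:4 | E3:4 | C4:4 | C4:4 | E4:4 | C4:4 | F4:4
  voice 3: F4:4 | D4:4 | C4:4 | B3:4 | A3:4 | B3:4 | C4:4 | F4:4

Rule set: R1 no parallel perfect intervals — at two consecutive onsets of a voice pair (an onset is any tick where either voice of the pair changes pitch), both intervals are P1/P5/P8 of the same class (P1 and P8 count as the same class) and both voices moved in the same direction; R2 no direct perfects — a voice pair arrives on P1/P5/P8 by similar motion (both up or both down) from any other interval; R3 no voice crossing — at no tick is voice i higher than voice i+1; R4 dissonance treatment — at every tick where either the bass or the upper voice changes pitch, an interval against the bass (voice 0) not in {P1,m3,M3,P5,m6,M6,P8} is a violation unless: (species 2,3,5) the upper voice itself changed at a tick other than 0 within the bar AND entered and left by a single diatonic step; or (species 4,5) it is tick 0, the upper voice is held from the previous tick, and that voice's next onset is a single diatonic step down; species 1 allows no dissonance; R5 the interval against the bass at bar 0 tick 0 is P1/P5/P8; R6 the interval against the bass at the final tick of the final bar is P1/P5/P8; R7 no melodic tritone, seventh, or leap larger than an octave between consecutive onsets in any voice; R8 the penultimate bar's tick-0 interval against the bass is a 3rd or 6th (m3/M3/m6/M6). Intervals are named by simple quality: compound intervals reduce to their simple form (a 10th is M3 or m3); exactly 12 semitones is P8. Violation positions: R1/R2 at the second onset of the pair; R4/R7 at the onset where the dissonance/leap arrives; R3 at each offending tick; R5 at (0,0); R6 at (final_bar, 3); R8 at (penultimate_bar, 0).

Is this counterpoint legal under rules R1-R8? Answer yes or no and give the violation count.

No (33 violations)

bar 0: v0=D3 v1=D4 v2=F4 v3=F4 (m3)
bar 1: v0=B2 v1=F3 v2=A3 v3=D4 (m3)
bar 2: v0=A2 v1=F3 v2=E3 v3=C4 (m3)
bar 3: v0=C3 v1=A3 v2=C4 v3=B3 (M7)
bar 4: v0=D3 v1=B3 v2=C4 v3=A3 (P5)
bar 5: v0=E3 v1=G3 v2=E4 v3=B3 (P5)
bar 6: v0=C3 v1=A3 v2=C4 v3=C4 (P8)
bar 7: v0=D3 v1=D4 v2=F4 v3=F4 (m3)
  R5 @ bar0.0: opens on m3
  R5 @ bar0.0: opens on m3
  R4 @ bar1.0: B2/F3 TT untreated
  R4 @ bar1.0: B2/A3 m7 untreated
  R2 @ bar2.0: B2/A3 m7 -> A2/E3 P5 similar
  R3 @ bar2.0: F3 above E3
  R3 @ bar2.1: F3 above E3
  R3 @ bar2.2: F3 above E3
  R3 @ bar2.3: F3 above E3
  R2 @ bar3.0: A2/E3 P5 -> C3/C4 P8 similar
  R3 @ bar3.0: C4 above B3
  R4 @ bar3.0: C3/B3 M7 untreated
  R3 @ bar3.1: C4 above B3
  R3 @ bar3.2: C4 above B3
  R3 @ bar3.3: C4 above B3
  R3 @ bar4.0: C4 above A3
  R4 @ bar4.0: D3/C4 m7 untreated
  R3 @ bar4.1: C4 above A3
  R3 @ bar4.2: C4 above A3
  R3 @ bar4.3: C4 above A3
  R1 @ bar5.0: D3/A3 P5 -> E3/B3 P5 similar
  R2 @ bar5.0: D3/C4 m7 -> E3/E4 P8 similar
  R3 @ bar5.0: E4 above B3
  R3 @ bar5.1: E4 above B3
  R3 @ bar5.2: E4 above B3
  R3 @ bar5.3: E4 above B3
  R1 @ bar6.0: E3/E4 P8 -> C3/C4 P8 similar
  R8 @ bar6.0: penult P8 not 3rd/6th
  R8 @ bar6.0: penult P8 not 3rd/6th
  R1 @ bar7.0: C4/C4 P1 -> F4/F4 P1 similar
  R2 @ bar7.0: C3/A3 M6 -> D3/D4 P8 similar
  R6 @ bar7.3: closes on m3
  R6 @ bar7.3: closes on m3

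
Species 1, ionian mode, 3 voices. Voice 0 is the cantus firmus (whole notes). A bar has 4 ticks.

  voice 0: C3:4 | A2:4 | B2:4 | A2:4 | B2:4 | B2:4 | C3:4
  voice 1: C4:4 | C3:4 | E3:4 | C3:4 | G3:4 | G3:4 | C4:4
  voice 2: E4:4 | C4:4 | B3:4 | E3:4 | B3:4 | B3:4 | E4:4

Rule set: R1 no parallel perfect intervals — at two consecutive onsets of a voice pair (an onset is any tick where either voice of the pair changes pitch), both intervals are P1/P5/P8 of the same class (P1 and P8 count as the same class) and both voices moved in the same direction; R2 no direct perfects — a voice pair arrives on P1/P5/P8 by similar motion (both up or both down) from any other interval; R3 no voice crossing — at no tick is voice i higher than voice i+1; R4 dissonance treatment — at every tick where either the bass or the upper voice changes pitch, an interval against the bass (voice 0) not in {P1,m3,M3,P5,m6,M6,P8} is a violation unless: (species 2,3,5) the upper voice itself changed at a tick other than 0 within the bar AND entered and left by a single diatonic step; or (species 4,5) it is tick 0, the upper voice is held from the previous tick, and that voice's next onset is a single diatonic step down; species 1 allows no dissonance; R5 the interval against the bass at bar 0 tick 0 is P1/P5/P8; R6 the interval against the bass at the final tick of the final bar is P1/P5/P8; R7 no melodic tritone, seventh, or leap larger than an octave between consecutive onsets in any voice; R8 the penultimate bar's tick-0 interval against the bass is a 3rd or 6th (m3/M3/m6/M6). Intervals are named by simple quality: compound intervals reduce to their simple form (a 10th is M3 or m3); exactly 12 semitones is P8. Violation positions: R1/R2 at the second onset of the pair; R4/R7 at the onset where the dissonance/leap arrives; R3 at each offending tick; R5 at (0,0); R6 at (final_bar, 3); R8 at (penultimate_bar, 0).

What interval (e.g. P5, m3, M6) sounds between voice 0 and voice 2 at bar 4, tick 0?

P8

voice 0=B2 voice 2=B3 -> P8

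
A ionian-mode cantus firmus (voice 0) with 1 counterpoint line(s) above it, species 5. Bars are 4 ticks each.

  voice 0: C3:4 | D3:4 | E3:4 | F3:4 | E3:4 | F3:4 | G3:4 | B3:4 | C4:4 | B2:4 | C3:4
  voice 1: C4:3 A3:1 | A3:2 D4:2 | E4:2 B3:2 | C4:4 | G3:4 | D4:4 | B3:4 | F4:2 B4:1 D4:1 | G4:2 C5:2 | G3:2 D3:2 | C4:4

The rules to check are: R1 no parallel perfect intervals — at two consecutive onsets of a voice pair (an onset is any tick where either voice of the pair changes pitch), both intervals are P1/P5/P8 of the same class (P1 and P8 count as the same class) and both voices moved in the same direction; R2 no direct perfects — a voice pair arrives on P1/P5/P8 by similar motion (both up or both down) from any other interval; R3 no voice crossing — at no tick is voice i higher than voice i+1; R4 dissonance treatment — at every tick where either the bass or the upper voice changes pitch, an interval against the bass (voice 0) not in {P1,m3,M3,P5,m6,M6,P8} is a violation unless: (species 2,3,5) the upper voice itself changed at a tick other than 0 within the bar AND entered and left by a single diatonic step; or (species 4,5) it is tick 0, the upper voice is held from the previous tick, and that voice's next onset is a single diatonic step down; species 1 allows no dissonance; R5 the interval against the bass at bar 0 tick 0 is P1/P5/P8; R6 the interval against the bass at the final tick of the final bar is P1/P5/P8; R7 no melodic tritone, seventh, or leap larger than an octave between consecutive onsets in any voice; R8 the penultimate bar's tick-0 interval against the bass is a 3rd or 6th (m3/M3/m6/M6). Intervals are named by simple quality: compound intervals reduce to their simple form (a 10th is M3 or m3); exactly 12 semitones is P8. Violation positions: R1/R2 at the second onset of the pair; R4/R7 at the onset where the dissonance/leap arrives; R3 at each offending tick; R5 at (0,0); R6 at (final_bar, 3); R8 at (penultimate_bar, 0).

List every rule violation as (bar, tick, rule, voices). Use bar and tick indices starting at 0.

bar 0: v0=C3 v1=C4 downbeat P8
bar 1: v0=D3 v1=A3 downbeat P5
bar 2: v0=E3 v1=E4 downbeat P8
bar 3: v0=F3 v1=C4 downbeat P5
bar 4: v0=E3 v1=G3 downbeat m3
bar 5: v0=F3 v1=D4 downbeat M6
bar 6: v0=G3 v1=B3 downbeat M3
bar 7: v0=B3 v1=F4 downbeat TT
bar 8: v0=C4 v1=G4 downbeat P5
bar 9: v0=B2 v1=G3 downbeat m6
bar 10: v0=C3 v1=C4 downbeat P8
  -> R1 @ bar 2 tick 0 v(0, 1): D3/D4 P8 -> E3/E4 P8 similar
  -> R1 @ bar 3 tick 0 v(0, 1): E3/B3 P5 -> F3/C4 P5 similar
  -> R4 @ bar 7 tick 0 v(0, 1): B3/F4 TT untreated
  -> R7 @ bar 7 tick 0 v(1,): B3->F4 leap 6st
  -> R7 @ bar 7 tick 2 v(1,): F4->B4 leap 6st
  -> R2 @ bar 8 tick 0 v(0, 1): B3/D4 m3 -> C4/G4 P5 similar
  -> R7 @ bar 9 tick 0 v(0,): C4->B2 leap 13st
  -> R7 @ bar 9 tick 0 v(1,): C5->G3 leap 17st
  -> R2 @ bar 10 tick 0 v(0, 1): B2/D3 m3 -> C3/C4 P8 similar
  -> R7 @ bar 10 tick 0 v(1,): D3->C4 leap 10st

(2, 0, R1, (0, 1))
(3, 0, R1, (0, 1))
(7, 0, R4, (0, 1))
(7, 0, R7, (1,))
(7, 2, R7, (1,))
(8, 0, R2, (0, 1))
(9, 0, R7, (0,))
(9, 0, R7, (1,))
(10, 0, R2, (0, 1))
(10, 0, R7, (1,))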